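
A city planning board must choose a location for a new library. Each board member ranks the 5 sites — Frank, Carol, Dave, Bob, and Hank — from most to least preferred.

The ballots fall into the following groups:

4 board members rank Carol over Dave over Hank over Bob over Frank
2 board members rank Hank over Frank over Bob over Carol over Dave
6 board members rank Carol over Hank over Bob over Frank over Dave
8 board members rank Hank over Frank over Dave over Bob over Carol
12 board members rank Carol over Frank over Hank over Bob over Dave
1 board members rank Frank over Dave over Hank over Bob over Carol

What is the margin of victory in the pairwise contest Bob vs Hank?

Ballots ranking Bob above Hank: 0.
Ballots ranking Hank above Bob: 4+2+6+8+12+1 = 33.
Hank wins 33–0, a margin of 33.

33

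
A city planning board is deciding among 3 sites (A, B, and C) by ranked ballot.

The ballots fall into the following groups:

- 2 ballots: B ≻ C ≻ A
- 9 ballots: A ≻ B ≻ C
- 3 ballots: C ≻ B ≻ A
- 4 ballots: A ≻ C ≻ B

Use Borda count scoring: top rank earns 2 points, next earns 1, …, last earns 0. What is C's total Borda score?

12

Borda scores:
  A: 2·0 + 9·2 + 3·0 + 4·2 = 26
  B: 2·2 + 9·1 + 3·1 + 4·0 = 16
  C: 2·1 + 9·0 + 3·2 + 4·1 = 12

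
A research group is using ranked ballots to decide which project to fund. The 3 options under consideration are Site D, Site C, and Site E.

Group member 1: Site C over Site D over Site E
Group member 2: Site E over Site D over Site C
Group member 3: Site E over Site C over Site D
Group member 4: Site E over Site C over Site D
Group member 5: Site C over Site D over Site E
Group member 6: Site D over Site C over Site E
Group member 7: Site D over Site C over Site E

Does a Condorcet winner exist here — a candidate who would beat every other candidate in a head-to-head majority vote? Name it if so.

Head-to-head results (7 voters total):
Site D vs Site C: Site C wins 4–3.
Site D vs Site E: Site D wins 4–3.
Site C vs Site E: Site C wins 4–3.
Site C beats each rival — Site D (4–3), Site E (4–3) — so Site C is the Condorcet winner.

Site C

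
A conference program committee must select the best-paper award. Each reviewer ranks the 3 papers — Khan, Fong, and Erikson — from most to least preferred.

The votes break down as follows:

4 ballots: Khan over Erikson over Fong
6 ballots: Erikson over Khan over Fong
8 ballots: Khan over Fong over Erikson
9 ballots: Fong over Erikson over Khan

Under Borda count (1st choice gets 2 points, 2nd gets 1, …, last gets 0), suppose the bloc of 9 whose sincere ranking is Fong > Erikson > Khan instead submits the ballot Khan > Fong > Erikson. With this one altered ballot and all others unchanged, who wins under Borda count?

Khan

Borda totals with the altered ballot: Khan 48, Fong 17, Erikson 16.
The winner is unchanged: still Khan.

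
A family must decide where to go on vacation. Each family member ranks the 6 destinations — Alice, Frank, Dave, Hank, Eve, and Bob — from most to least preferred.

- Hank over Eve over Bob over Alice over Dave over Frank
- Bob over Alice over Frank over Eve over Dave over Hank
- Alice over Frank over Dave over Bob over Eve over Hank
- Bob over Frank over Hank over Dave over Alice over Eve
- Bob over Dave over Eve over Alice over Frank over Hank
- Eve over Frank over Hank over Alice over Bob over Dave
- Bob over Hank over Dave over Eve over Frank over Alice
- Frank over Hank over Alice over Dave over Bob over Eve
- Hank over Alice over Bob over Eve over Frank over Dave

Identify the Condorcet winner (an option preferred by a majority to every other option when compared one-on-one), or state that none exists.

Head-to-head results (9 voters total):
Alice vs Frank: Alice wins 5–4.
Alice vs Dave: Alice wins 6–3.
Alice vs Hank: Hank wins 6–3.
Alice vs Eve: Alice wins 5–4.
Alice vs Bob: Bob wins 5–4.
Frank vs Dave: Frank wins 6–3.
Frank vs Hank: Frank wins 6–3.
Frank vs Eve: Eve wins 5–4.
Frank vs Bob: Bob wins 6–3.
Dave vs Hank: Hank wins 6–3.
Dave vs Eve: Dave wins 5–4.
Dave vs Bob: Bob wins 7–2.
Hank vs Eve: Hank wins 5–4.
Hank vs Bob: Bob wins 5–4.
Eve vs Bob: Bob wins 7–2.
Bob beats each rival — Alice (5–4), Frank (6–3), Dave (7–2), Hank (5–4), Eve (7–2) — so Bob is the Condorcet winner.

Bob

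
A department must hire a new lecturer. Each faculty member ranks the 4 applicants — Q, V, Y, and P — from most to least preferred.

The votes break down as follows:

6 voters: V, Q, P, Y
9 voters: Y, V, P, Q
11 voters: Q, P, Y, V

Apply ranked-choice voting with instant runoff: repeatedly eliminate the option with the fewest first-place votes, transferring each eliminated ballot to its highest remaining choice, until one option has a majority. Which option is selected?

Round 1: Q 11, Y 9, V 6, P 0. P has the fewest and is eliminated.
Round 2: Q 11, Y 9, V 6. V has the fewest and is eliminated.
Round 3: Q 17, Y 9. Q has a majority.

Q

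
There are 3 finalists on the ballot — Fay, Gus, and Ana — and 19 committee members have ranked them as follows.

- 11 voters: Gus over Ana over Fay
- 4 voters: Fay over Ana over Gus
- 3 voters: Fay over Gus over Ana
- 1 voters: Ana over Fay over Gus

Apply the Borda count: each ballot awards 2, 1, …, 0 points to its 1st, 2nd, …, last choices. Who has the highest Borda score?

Gus

Borda scores:
  Fay: 11·0 + 4·2 + 3·2 + 1 = 15
  Gus: 11·2 + 4·0 + 3·1 + 0 = 25
  Ana: 11·1 + 4·1 + 3·0 + 2 = 17
Gus has the highest total.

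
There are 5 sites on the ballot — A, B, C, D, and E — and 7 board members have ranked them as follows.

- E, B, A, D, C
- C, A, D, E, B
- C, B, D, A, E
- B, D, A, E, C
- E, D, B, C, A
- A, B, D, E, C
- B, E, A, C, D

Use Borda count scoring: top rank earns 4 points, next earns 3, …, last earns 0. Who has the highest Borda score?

B

Borda scores:
  A: 2 + 3 + 1 + 2 + 0 + 4 + 2 = 14
  B: 3 + 0 + 3 + 4 + 2 + 3 + 4 = 19
  C: 0 + 4 + 4 + 0 + 1 + 0 + 1 = 10
  D: 1 + 2 + 2 + 3 + 3 + 2 + 0 = 13
  E: 4 + 1 + 0 + 1 + 4 + 1 + 3 = 14
B has the highest total.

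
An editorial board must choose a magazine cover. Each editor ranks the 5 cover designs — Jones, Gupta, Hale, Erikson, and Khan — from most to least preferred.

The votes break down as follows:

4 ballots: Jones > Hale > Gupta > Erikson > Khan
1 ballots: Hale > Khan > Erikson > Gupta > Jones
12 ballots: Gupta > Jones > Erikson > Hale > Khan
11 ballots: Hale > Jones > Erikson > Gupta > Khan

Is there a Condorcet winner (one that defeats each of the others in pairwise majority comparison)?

Head-to-head results (28 voters total):
Jones vs Gupta: Jones wins 15–13.
Jones vs Hale: Jones wins 16–12.
Jones vs Erikson: Jones wins 27–1.
Jones vs Khan: Jones wins 27–1.
Gupta vs Hale: Hale wins 16–12.
Gupta vs Erikson: Gupta wins 16–12.
Gupta vs Khan: Gupta wins 27–1.
Hale vs Erikson: Hale wins 16–12.
Hale vs Khan: Hale wins 28–0.
Erikson vs Khan: Erikson wins 27–1.
Jones beats each rival — Gupta (15–13), Hale (16–12), Erikson (27–1), Khan (27–1) — so Jones is the Condorcet winner.

Yes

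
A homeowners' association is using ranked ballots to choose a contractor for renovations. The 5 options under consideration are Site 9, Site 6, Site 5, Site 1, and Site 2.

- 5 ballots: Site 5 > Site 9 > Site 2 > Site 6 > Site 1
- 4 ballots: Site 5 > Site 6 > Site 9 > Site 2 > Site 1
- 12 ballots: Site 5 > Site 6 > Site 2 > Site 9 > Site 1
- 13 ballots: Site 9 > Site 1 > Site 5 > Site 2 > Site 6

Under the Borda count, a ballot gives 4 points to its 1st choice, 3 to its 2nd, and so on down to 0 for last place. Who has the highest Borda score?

Site 5

Borda scores:
  Site 9: 5·3 + 4·2 + 12·1 + 13·4 = 87
  Site 6: 5·1 + 4·3 + 12·3 + 13·0 = 53
  Site 5: 5·4 + 4·4 + 12·4 + 13·2 = 110
  Site 1: 5·0 + 4·0 + 12·0 + 13·3 = 39
  Site 2: 5·2 + 4·1 + 12·2 + 13·1 = 51
Site 5 has the highest total.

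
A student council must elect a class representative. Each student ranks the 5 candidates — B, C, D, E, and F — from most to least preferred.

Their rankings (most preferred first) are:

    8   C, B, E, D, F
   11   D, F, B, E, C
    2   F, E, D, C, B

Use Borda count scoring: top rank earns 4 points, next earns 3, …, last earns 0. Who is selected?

Borda scores:
  B: 8·3 + 11·2 + 2·0 = 46
  C: 8·4 + 11·0 + 2·1 = 34
  D: 8·1 + 11·4 + 2·2 = 56
  E: 8·2 + 11·1 + 2·3 = 33
  F: 8·0 + 11·3 + 2·4 = 41
D has the highest total.

D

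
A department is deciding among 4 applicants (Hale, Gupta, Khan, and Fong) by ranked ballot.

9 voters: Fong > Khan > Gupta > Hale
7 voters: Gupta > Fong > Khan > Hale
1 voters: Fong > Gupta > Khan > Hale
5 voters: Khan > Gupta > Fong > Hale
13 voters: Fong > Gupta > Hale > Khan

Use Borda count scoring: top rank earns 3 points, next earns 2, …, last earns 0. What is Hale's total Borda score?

13

Borda scores:
  Hale: 9·0 + 7·0 + 0 + 5·0 + 13·1 = 13
  Gupta: 9·1 + 7·3 + 2 + 5·2 + 13·2 = 68
  Khan: 9·2 + 7·1 + 1 + 5·3 + 13·0 = 41
  Fong: 9·3 + 7·2 + 3 + 5·1 + 13·3 = 88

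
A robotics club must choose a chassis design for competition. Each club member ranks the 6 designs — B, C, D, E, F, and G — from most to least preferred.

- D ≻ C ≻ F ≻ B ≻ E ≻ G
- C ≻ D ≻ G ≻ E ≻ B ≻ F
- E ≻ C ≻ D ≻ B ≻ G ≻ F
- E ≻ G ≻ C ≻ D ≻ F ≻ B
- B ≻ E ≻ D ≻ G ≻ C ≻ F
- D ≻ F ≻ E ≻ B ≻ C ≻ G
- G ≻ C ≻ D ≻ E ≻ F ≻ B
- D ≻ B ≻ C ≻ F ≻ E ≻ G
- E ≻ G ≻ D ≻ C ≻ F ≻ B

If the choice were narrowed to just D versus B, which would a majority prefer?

Ballots ranking D above B: 8.
Ballots ranking B above D: 1.
D wins the head-to-head, 8–1.

D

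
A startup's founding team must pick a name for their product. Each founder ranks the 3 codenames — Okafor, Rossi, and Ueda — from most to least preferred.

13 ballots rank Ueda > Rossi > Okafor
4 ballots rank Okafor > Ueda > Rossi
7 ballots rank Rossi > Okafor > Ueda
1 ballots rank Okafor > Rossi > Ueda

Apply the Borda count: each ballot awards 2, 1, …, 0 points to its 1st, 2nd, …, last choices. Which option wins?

Borda scores:
  Okafor: 13·0 + 4·2 + 7·1 + 2 = 17
  Rossi: 13·1 + 4·0 + 7·2 + 1 = 28
  Ueda: 13·2 + 4·1 + 7·0 + 0 = 30
Ueda has the highest total.

Ueda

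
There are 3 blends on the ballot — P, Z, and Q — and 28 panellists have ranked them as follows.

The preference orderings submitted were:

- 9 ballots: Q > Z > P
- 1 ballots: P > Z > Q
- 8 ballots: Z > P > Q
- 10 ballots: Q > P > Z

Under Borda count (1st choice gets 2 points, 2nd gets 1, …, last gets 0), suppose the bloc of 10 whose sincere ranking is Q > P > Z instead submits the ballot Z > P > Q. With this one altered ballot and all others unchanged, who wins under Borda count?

Borda totals with the altered ballot: P 20, Z 46, Q 18.
The switch changes the winner from Q to Z.

Z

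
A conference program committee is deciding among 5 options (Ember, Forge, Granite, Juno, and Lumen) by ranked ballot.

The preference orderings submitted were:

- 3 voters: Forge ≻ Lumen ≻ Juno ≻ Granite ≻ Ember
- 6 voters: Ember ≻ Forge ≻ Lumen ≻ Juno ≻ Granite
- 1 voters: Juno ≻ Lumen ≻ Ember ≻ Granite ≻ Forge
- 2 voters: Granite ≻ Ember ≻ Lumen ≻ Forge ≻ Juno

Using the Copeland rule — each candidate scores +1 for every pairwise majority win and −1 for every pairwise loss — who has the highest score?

Ember

Pairwise results:
  Ember vs Forge: Ember wins 9–3.
  Ember vs Granite: Ember wins 7–5.
  Ember vs Juno: Ember wins 8–4.
  Ember vs Lumen: Ember wins 8–4.
  Forge vs Granite: Forge wins 9–3.
  Forge vs Juno: Forge wins 11–1.
  Forge vs Lumen: Forge wins 9–3.
  Granite vs Juno: Juno wins 10–2.
  Granite vs Lumen: Lumen wins 10–2.
  Juno vs Lumen: Lumen wins 11–1.
Copeland scores (wins − losses):
  Ember: 4 − 0 = 4
  Forge: 3 − 1 = 2
  Granite: 0 − 4 = -4
  Juno: 1 − 3 = -2
  Lumen: 2 − 2 = 0
Ember has the best Copeland score.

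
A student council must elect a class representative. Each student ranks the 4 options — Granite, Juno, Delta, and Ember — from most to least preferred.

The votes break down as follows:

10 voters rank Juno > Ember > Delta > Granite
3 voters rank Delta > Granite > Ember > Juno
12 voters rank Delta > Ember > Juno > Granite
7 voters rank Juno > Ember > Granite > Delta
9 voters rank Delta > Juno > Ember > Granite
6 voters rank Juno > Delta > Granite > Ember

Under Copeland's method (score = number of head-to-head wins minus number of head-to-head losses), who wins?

Delta

Pairwise results:
  Granite vs Juno: Juno wins 44–3.
  Granite vs Delta: Delta wins 40–7.
  Granite vs Ember: Ember wins 38–9.
  Juno vs Delta: Delta wins 24–23.
  Juno vs Ember: Juno wins 32–15.
  Delta vs Ember: Delta wins 30–17.
Copeland scores (wins − losses):
  Granite: 0 − 3 = -3
  Juno: 2 − 1 = 1
  Delta: 3 − 0 = 3
  Ember: 1 − 2 = -1
Delta has the best Copeland score.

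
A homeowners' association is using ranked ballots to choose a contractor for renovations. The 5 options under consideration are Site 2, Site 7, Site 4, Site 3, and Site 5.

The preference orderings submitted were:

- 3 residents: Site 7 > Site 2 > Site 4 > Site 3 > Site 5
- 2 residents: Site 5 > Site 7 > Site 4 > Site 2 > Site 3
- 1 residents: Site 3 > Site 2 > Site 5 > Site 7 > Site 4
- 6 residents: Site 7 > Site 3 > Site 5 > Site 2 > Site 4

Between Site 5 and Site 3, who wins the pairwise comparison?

Site 3

Ballots ranking Site 5 above Site 3: 2.
Ballots ranking Site 3 above Site 5: 3+1+6 = 10.
Site 3 wins the head-to-head, 10–2.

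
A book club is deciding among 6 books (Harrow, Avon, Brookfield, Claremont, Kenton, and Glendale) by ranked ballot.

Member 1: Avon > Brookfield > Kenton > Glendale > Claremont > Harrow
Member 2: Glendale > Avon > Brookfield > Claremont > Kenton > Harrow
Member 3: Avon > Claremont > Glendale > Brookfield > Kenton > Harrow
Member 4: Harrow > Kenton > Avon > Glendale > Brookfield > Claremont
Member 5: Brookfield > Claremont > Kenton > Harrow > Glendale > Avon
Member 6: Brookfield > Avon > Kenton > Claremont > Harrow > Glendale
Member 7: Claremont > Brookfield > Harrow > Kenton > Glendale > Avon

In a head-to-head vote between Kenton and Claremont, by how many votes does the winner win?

Ballots ranking Kenton above Claremont: 3.
Ballots ranking Claremont above Kenton: 4.
Claremont wins 4–3, a margin of 1.

1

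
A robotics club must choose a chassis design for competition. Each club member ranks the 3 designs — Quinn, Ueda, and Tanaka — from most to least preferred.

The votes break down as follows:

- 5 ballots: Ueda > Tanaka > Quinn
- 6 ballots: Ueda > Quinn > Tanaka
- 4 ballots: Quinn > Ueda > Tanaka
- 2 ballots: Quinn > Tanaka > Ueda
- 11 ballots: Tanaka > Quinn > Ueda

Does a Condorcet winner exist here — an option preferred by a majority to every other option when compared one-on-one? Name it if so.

Head-to-head results (28 voters total):
Quinn vs Ueda: Quinn wins 17–11.
Quinn vs Tanaka: Tanaka wins 16–12.
Ueda vs Tanaka: Ueda wins 15–13.
No candidate beats all others: Quinn beats Ueda beats Tanaka beats Quinn, a majority cycle.

No Condorcet winner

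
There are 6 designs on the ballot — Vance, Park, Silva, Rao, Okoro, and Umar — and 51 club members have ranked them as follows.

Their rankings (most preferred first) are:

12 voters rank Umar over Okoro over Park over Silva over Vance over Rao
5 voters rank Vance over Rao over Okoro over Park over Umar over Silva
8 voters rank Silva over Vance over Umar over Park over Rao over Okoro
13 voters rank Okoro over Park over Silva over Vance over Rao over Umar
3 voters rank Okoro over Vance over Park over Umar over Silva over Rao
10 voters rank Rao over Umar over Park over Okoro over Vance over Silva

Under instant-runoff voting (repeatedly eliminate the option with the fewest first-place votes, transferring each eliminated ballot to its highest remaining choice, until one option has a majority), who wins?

Umar

Round 1: Okoro 16, Umar 12, Rao 10, Silva 8, Vance 5, Park 0. Park has the fewest and is eliminated.
Round 2: Okoro 16, Umar 12, Rao 10, Silva 8, Vance 5. Vance has the fewest and is eliminated.
Round 3: Okoro 16, Rao 15, Umar 12, Silva 8. Silva has the fewest and is eliminated.
Round 4: Umar 20, Okoro 16, Rao 15. Rao has the fewest and is eliminated.
Round 5: Umar 30, Okoro 21. Umar has a majority.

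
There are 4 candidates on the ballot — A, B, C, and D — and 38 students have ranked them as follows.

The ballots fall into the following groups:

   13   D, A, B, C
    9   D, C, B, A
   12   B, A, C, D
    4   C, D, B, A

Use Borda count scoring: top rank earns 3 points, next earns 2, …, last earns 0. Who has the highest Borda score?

D

Borda scores:
  A: 13·2 + 9·0 + 12·2 + 4·0 = 50
  B: 13·1 + 9·1 + 12·3 + 4·1 = 62
  C: 13·0 + 9·2 + 12·1 + 4·3 = 42
  D: 13·3 + 9·3 + 12·0 + 4·2 = 74
D has the highest total.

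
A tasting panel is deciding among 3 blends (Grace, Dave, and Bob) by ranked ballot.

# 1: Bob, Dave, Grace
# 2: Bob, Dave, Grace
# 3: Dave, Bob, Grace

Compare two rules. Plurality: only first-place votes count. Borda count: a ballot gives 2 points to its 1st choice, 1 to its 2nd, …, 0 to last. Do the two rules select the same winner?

Plurality first-place counts: Grace 0, Dave 1, Bob 2 → Bob.
Borda totals: Grace 0, Dave 4, Bob 5 → Bob.
The two rules agree on Bob.

Yes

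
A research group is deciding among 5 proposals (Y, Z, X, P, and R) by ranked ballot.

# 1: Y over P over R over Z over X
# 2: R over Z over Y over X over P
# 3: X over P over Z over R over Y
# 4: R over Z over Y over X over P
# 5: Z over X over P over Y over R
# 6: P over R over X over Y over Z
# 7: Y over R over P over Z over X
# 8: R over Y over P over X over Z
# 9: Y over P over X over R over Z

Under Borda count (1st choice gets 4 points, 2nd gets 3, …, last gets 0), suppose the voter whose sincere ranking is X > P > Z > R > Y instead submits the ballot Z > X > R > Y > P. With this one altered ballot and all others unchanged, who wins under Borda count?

Borda totals with the altered ballot: Y 22, Z 16, X 13, P 16, R 23.
The winner is unchanged: still R.

R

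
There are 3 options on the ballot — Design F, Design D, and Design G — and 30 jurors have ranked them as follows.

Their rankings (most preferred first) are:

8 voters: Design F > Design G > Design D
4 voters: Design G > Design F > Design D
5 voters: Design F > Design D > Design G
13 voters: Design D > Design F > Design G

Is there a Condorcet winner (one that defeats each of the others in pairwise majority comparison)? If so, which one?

Head-to-head results (30 voters total):
Design F vs Design D: Design F wins 17–13.
Design F vs Design G: Design F wins 26–4.
Design D vs Design G: Design D wins 18–12.
Design F beats each rival — Design D (17–13), Design G (26–4) — so Design F is the Condorcet winner.

Design F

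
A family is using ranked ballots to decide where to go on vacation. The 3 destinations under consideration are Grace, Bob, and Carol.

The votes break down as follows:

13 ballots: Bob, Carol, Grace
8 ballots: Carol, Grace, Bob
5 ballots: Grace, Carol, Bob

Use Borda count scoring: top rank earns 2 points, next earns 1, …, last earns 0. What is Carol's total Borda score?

Borda scores:
  Grace: 13·0 + 8·1 + 5·2 = 18
  Bob: 13·2 + 8·0 + 5·0 = 26
  Carol: 13·1 + 8·2 + 5·1 = 34

34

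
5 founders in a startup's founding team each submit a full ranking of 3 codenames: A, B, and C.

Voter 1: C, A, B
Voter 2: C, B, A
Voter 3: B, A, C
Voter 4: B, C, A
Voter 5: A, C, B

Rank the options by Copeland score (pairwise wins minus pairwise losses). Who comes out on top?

Pairwise results:
  A vs B: B wins 3–2.
  A vs C: C wins 3–2.
  B vs C: C wins 3–2.
Copeland scores (wins − losses):
  A: 0 − 2 = -2
  B: 1 − 1 = 0
  C: 2 − 0 = 2
C has the best Copeland score.

C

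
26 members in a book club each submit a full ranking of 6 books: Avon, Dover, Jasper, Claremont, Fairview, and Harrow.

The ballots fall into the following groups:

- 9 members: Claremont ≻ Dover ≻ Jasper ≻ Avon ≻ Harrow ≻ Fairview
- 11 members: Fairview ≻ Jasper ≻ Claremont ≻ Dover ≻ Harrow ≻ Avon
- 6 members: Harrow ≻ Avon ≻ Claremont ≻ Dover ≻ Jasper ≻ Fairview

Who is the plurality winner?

Fairview

First-place vote totals:
  Avon: 0
  Dover: 0
  Jasper: 0
  Claremont: 9
  Fairview: 11
  Harrow: 6
Fairview has the most first-place votes.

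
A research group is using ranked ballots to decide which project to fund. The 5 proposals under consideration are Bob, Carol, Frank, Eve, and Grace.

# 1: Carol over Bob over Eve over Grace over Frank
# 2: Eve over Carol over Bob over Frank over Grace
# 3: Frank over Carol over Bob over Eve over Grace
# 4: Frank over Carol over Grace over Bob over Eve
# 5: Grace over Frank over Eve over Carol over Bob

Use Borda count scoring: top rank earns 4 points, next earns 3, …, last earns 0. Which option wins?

Borda scores:
  Bob: 3 + 2 + 2 + 1 + 0 = 8
  Carol: 4 + 3 + 3 + 3 + 1 = 14
  Frank: 0 + 1 + 4 + 4 + 3 = 12
  Eve: 2 + 4 + 1 + 0 + 2 = 9
  Grace: 1 + 0 + 0 + 2 + 4 = 7
Carol has the highest total.

Carol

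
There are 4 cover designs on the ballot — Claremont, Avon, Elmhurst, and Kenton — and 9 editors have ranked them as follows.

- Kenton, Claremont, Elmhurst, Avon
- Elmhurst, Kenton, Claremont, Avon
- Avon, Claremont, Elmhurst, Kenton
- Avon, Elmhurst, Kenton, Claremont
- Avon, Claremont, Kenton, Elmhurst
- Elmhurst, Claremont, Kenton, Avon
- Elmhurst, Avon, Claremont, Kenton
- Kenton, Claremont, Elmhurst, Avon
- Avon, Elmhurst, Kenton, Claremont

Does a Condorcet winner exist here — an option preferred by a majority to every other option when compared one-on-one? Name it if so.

Head-to-head results (9 voters total):
Claremont vs Avon: Avon wins 5–4.
Claremont vs Elmhurst: Elmhurst wins 5–4.
Claremont vs Kenton: Kenton wins 5–4.
Avon vs Elmhurst: Elmhurst wins 5–4.
Avon vs Kenton: Avon wins 5–4.
Elmhurst vs Kenton: Elmhurst wins 6–3.
Elmhurst beats each rival — Claremont (5–4), Avon (5–4), Kenton (6–3) — so Elmhurst is the Condorcet winner.

Elmhurst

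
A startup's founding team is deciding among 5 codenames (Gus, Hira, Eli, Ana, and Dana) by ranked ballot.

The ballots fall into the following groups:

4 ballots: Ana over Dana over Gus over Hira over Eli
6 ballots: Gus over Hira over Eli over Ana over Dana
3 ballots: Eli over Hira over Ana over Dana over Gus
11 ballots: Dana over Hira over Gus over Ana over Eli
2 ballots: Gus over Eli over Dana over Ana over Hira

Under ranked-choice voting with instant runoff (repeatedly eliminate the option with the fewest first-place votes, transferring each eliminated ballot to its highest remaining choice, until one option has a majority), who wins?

Dana

Round 1: Dana 11, Gus 8, Ana 4, Eli 3, Hira 0. Hira has the fewest and is eliminated.
Round 2: Dana 11, Gus 8, Ana 4, Eli 3. Eli has the fewest and is eliminated.
Round 3: Dana 11, Gus 8, Ana 7. Ana has the fewest and is eliminated.
Round 4: Dana 18, Gus 8. Dana has a majority.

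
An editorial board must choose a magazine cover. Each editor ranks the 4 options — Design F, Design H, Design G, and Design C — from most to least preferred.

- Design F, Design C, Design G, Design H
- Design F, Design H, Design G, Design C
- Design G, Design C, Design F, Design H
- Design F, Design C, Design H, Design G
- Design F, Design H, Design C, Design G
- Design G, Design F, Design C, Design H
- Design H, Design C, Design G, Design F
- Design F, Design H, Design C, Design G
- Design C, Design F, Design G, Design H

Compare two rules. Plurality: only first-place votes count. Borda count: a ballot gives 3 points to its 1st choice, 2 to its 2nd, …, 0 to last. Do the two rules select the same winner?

Yes

Plurality first-place counts: Design F 5, Design H 1, Design G 2, Design C 1 → Design F.
Borda totals: Design F 20, Design H 10, Design G 10, Design C 14 → Design F.
The two rules agree on Design F.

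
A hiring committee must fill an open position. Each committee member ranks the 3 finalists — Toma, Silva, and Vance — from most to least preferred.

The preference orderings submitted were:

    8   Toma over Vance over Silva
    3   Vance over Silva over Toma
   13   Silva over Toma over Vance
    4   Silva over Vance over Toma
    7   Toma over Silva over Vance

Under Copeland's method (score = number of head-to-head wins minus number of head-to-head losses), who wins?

Silva

Pairwise results:
  Toma vs Silva: Silva wins 20–15.
  Toma vs Vance: Toma wins 28–7.
  Silva vs Vance: Silva wins 24–11.
Copeland scores (wins − losses):
  Toma: 1 − 1 = 0
  Silva: 2 − 0 = 2
  Vance: 0 − 2 = -2
Silva has the best Copeland score.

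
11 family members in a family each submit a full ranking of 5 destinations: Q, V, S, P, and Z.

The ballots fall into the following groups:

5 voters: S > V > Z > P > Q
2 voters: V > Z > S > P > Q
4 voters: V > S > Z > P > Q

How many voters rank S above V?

5

Ballots ranking S above V: 5.
Ballots ranking V above S: 2+4 = 6.
So 5 of 11 voters prefer S to V.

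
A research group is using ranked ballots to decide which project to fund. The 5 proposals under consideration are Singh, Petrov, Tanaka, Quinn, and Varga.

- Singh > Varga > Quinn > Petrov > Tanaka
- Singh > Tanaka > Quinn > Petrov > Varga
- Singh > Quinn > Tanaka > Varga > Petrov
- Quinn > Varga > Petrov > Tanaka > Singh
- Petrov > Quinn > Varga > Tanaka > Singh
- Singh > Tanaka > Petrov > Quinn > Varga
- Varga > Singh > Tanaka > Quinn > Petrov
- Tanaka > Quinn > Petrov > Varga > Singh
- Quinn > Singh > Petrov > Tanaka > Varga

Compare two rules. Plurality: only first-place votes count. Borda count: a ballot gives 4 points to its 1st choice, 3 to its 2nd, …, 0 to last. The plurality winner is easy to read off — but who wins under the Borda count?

Quinn

Plurality first-place counts: Singh 4, Petrov 1, Tanaka 1, Quinn 2, Varga 1 → Singh.
Borda totals: Singh 22, Petrov 14, Tanaka 17, Quinn 23, Varga 14 → Quinn.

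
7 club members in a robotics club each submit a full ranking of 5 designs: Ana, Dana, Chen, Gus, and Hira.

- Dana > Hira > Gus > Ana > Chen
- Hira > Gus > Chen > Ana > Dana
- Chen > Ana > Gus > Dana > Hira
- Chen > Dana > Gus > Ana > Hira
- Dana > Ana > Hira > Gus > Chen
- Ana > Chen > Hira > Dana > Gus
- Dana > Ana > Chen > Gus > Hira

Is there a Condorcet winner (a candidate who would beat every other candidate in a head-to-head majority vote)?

Head-to-head results (7 voters total):
Ana vs Dana: Dana wins 4–3.
Ana vs Chen: Ana wins 4–3.
Ana vs Gus: Ana wins 4–3.
Ana vs Hira: Ana wins 5–2.
Dana vs Chen: Chen wins 4–3.
Dana vs Gus: Dana wins 5–2.
Dana vs Hira: Dana wins 5–2.
Chen vs Gus: Chen wins 4–3.
Chen vs Hira: Chen wins 4–3.
Gus vs Hira: Hira wins 4–3.
No candidate beats all others: Ana beats Chen beats Dana beats Ana, a majority cycle.

No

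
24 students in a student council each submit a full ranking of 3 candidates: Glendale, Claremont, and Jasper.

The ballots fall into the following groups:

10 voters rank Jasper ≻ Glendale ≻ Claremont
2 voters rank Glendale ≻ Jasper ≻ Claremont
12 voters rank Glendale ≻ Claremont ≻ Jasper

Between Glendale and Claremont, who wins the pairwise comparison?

Ballots ranking Glendale above Claremont: 10+2+12 = 24.
Ballots ranking Claremont above Glendale: 0.
Glendale wins the head-to-head, 24–0.

Glendale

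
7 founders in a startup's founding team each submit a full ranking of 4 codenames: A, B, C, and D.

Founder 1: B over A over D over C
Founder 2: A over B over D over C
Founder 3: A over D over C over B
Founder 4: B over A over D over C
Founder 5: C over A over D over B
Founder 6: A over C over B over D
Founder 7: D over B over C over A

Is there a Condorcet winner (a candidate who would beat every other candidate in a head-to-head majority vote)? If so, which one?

Head-to-head results (7 voters total):
A vs B: A wins 4–3.
A vs C: A wins 5–2.
A vs D: A wins 6–1.
B vs C: B wins 4–3.
B vs D: B wins 4–3.
C vs D: D wins 5–2.
A beats each rival — B (4–3), C (5–2), D (6–1) — so A is the Condorcet winner.

A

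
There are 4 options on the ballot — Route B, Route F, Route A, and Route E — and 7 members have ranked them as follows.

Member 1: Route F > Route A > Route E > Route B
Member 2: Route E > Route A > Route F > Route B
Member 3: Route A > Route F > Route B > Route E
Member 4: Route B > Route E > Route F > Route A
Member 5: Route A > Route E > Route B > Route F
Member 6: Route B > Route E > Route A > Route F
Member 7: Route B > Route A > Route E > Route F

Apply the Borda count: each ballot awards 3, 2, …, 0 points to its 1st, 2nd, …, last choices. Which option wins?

Borda scores:
  Route B: 0 + 0 + 1 + 3 + 1 + 3 + 3 = 11
  Route F: 3 + 1 + 2 + 1 + 0 + 0 + 0 = 7
  Route A: 2 + 2 + 3 + 0 + 3 + 1 + 2 = 13
  Route E: 1 + 3 + 0 + 2 + 2 + 2 + 1 = 11
Route A has the highest total.

Route A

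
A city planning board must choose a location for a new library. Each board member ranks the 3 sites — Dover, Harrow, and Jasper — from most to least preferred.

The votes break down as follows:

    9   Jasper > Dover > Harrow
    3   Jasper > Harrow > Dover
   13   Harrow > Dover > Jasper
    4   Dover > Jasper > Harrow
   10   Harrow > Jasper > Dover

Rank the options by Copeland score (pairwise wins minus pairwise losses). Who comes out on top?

Pairwise results:
  Dover vs Harrow: Harrow wins 26–13.
  Dover vs Jasper: Jasper wins 22–17.
  Harrow vs Jasper: Harrow wins 23–16.
Copeland scores (wins − losses):
  Dover: 0 − 2 = -2
  Harrow: 2 − 0 = 2
  Jasper: 1 − 1 = 0
Harrow has the best Copeland score.

Harrow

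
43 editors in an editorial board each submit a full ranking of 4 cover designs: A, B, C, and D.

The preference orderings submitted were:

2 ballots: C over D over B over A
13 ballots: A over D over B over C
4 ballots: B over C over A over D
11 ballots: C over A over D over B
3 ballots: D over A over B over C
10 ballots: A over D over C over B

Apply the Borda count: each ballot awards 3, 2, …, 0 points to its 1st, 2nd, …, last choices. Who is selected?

Borda scores:
  A: 2·0 + 13·3 + 4·1 + 11·2 + 3·2 + 10·3 = 101
  B: 2·1 + 13·1 + 4·3 + 11·0 + 3·1 + 10·0 = 30
  C: 2·3 + 13·0 + 4·2 + 11·3 + 3·0 + 10·1 = 57
  D: 2·2 + 13·2 + 4·0 + 11·1 + 3·3 + 10·2 = 70
A has the highest total.

A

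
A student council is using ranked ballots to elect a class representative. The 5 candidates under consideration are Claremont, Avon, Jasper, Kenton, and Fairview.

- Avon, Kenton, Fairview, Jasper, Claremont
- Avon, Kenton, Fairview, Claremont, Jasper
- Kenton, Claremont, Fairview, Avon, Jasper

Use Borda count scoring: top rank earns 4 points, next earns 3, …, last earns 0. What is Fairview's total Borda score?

Borda scores:
  Claremont: 0 + 1 + 3 = 4
  Avon: 4 + 4 + 1 = 9
  Jasper: 1 + 0 + 0 = 1
  Kenton: 3 + 3 + 4 = 10
  Fairview: 2 + 2 + 2 = 6

6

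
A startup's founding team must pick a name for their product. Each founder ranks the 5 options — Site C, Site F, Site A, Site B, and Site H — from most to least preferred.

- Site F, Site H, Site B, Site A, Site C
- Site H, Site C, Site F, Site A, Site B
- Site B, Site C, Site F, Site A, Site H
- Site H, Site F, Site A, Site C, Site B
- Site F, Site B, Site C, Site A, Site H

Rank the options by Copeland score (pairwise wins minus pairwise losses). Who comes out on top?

Pairwise results:
  Site C vs Site F: Site F wins 3–2.
  Site C vs Site A: Site C wins 3–2.
  Site C vs Site B: Site B wins 3–2.
  Site C vs Site H: Site H wins 3–2.
  Site F vs Site A: Site F wins 5–0.
  Site F vs Site B: Site F wins 4–1.
  Site F vs Site H: Site F wins 3–2.
  Site A vs Site B: Site B wins 3–2.
  Site A vs Site H: Site H wins 3–2.
  Site B vs Site H: Site H wins 3–2.
Copeland scores (wins − losses):
  Site C: 1 − 3 = -2
  Site F: 4 − 0 = 4
  Site A: 0 − 4 = -4
  Site B: 2 − 2 = 0
  Site H: 3 − 1 = 2
Site F has the best Copeland score.

Site F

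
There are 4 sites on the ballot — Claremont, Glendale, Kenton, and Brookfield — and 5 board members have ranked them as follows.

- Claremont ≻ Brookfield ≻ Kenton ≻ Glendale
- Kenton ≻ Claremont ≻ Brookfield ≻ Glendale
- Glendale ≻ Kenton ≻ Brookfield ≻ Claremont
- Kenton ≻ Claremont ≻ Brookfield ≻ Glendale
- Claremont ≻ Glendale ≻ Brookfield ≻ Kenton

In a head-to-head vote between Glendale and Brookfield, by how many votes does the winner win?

Ballots ranking Glendale above Brookfield: 2.
Ballots ranking Brookfield above Glendale: 3.
Brookfield wins 3–2, a margin of 1.

1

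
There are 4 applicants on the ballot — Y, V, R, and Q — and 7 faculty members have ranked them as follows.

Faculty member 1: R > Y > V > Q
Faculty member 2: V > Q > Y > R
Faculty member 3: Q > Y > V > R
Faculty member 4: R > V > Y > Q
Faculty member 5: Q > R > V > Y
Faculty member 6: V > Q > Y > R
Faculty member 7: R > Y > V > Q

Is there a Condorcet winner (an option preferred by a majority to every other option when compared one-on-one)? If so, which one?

There is no Condorcet winner

Head-to-head results (7 voters total):
Y vs V: V wins 4–3.
Y vs R: R wins 4–3.
Y vs Q: Q wins 4–3.
V vs R: R wins 4–3.
V vs Q: V wins 5–2.
R vs Q: Q wins 4–3.
No candidate beats all others: V beats Q beats R beats V, a majority cycle.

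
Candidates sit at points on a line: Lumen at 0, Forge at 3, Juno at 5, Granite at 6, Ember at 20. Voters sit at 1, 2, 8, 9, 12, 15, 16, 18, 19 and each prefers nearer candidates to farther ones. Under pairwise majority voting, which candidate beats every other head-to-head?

Granite

With single-peaked preferences on a line, the Condorcet winner is the candidate closest to the median voter.
The median voter (position 12) is closest to Granite at 6.
Check: Granite vs Lumen — voters closer to Granite: 7 of 9.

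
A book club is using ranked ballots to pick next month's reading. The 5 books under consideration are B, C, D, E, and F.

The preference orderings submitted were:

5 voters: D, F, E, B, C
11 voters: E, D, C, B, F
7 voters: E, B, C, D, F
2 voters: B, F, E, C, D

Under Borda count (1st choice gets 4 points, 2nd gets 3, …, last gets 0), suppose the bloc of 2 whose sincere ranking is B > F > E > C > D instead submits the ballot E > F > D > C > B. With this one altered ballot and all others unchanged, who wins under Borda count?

Borda totals with the altered ballot: B 37, C 38, D 64, E 90, F 21.
The winner is unchanged: still E.

E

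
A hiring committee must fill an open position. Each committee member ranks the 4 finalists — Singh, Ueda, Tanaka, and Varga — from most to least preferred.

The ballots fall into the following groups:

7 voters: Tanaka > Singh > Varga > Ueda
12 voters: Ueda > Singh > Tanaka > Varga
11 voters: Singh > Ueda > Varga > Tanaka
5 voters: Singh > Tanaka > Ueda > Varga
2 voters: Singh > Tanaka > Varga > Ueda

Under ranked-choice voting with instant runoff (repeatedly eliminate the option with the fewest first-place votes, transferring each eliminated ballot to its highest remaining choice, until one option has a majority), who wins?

Singh

Round 1: Singh 18, Ueda 12, Tanaka 7, Varga 0. Varga has the fewest and is eliminated.
Round 2: Singh 18, Ueda 12, Tanaka 7. Tanaka has the fewest and is eliminated.
Round 3: Singh 25, Ueda 12. Singh has a majority.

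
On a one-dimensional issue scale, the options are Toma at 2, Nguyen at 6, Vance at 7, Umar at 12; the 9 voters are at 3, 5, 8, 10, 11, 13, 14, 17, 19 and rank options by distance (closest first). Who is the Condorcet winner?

Umar

With single-peaked preferences on a line, the Condorcet winner is the candidate closest to the median voter.
The median voter (position 11) is closest to Umar at 12.
Check: Umar vs Nguyen — voters closer to Umar: 6 of 9.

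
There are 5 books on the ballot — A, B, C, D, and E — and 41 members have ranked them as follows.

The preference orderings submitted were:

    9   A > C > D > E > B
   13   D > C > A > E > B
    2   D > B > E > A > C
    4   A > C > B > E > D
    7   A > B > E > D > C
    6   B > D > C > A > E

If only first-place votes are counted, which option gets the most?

First-place vote totals:
  A: 20
  B: 6
  C: 0
  D: 15
  E: 0
A has the most first-place votes.

A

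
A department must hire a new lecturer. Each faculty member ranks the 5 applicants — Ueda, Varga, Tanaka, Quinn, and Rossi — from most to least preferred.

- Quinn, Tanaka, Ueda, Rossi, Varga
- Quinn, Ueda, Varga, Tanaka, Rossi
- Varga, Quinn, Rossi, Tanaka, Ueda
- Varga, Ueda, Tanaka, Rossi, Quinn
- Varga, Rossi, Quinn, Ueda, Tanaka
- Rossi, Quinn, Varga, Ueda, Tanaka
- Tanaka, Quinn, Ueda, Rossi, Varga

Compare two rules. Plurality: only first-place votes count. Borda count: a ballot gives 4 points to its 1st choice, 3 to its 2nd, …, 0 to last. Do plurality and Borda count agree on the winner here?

No

Plurality first-place counts: Ueda 0, Varga 3, Tanaka 1, Quinn 2, Rossi 1 → Varga.
Borda totals: Ueda 12, Varga 16, Tanaka 11, Quinn 19, Rossi 12 → Quinn.
The two rules disagree: plurality picks Varga, Borda picks Quinn.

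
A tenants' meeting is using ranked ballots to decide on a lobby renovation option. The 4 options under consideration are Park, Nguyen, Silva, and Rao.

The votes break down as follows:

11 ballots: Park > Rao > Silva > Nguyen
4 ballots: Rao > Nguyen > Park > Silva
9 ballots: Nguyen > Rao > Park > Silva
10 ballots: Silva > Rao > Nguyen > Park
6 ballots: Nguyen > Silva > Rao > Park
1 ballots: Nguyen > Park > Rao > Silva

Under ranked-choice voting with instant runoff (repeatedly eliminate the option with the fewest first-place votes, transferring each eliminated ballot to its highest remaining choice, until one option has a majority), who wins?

Nguyen

Round 1: Nguyen 16, Park 11, Silva 10, Rao 4. Rao has the fewest and is eliminated.
Round 2: Nguyen 20, Park 11, Silva 10. Silva has the fewest and is eliminated.
Round 3: Nguyen 30, Park 11. Nguyen has a majority.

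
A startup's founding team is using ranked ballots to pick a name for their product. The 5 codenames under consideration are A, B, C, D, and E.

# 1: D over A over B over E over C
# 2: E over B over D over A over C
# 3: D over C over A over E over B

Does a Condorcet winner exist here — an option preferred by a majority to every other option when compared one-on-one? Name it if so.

D

Head-to-head results (3 voters total):
A vs B: A wins 2–1.
A vs C: A wins 2–1.
A vs D: D wins 3–0.
A vs E: A wins 2–1.
B vs C: B wins 2–1.
B vs D: D wins 2–1.
B vs E: E wins 2–1.
C vs D: D wins 3–0.
C vs E: E wins 2–1.
D vs E: D wins 2–1.
D beats each rival — A (3–0), B (2–1), C (3–0), E (2–1) — so D is the Condorcet winner.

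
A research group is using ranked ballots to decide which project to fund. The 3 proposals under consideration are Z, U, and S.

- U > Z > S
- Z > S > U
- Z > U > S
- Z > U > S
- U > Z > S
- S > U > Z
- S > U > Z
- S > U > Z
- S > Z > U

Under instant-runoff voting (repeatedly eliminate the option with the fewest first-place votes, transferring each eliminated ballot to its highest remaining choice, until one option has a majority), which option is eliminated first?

Round 1: S 4, Z 3, U 2. U has the fewest and is eliminated.
Round 2: Z 5, S 4. Z has a majority.

U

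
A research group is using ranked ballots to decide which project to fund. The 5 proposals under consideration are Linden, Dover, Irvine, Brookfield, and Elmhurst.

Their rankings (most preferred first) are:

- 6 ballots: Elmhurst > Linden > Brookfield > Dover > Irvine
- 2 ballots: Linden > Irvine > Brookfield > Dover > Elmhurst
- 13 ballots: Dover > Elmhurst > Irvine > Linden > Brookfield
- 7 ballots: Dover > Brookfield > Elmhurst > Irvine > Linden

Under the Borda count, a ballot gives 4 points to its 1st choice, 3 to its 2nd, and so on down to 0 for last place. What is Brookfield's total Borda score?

37

Borda scores:
  Linden: 6·3 + 2·4 + 13·1 + 7·0 = 39
  Dover: 6·1 + 2·1 + 13·4 + 7·4 = 88
  Irvine: 6·0 + 2·3 + 13·2 + 7·1 = 39
  Brookfield: 6·2 + 2·2 + 13·0 + 7·3 = 37
  Elmhurst: 6·4 + 2·0 + 13·3 + 7·2 = 77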